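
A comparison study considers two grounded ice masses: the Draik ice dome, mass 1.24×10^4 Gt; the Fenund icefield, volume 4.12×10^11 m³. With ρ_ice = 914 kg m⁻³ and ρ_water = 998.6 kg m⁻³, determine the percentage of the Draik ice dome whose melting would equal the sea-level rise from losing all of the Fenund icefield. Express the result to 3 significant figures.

Equal sea-level rise means equal mass of meltwater, i.e. equal mass of ice lost.
Ice mass of Fenund: 3.766×10^14 kg; ice mass of Draik: 1.240×10^16 kg.
Fraction required = 3.766×10^14 / 1.240×10^16 = 0.0304 → 3.04 %.

≈ 3.04 %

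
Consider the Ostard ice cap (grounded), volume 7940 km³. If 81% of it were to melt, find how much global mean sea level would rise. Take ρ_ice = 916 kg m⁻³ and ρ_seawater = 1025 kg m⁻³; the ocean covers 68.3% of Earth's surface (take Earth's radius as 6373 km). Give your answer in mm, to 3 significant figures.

Ostard: 0.81 × 7940 km³ × (916/1025) = 5747 km³ of water.
Spread over 3.49×10^14 m² of ocean, Δh = 5.747×10^12 / 3.49×10^14 = 0.0165 m = 16.5 mm.

≈ 16.5 mm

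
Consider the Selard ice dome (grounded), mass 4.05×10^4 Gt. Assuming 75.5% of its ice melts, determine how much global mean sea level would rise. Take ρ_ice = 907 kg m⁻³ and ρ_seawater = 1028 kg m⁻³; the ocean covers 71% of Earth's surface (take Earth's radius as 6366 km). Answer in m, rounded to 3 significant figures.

≈ 0.0823 m

Selard: 0.755 × 4.05×10^4 Gt = 3.058×10^16 kg; dividing by ρ_w = 1028 kg m⁻³ gives 2.974×10^13 m³ of water.
Spread over 3.62×10^14 m² of ocean, Δh = 2.974×10^13 / 3.62×10^14 = 0.0823 m.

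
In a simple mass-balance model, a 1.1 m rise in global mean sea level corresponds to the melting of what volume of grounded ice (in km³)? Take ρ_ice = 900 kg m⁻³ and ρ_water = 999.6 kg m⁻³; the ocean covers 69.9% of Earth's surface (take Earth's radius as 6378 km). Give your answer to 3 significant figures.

≈ 4.37×10^5 km³

Required water volume = Δh × A = 1.1 m × 3.57×10^14 m² = 3.931×10^14 m³ = 3.931×10^5 km³.
Ice volume = water volume × ρ_w/ρ_ice = 3.931×10^5 × 999.6/900 = 4.37×10^5 km³.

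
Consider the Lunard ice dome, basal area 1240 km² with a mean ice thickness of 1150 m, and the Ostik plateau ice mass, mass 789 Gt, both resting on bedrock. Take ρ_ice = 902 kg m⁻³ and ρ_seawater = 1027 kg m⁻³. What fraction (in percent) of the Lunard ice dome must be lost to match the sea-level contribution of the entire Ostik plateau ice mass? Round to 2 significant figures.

Equal sea-level rise means equal mass of meltwater, i.e. equal mass of ice lost.
Ice mass of Ostik: 7.890×10^14 kg; ice mass of Lunard: 1.286×10^15 kg.
Fraction required = 7.890×10^14 / 1.286×10^15 = 0.613 → 61 %.

≈ 61 %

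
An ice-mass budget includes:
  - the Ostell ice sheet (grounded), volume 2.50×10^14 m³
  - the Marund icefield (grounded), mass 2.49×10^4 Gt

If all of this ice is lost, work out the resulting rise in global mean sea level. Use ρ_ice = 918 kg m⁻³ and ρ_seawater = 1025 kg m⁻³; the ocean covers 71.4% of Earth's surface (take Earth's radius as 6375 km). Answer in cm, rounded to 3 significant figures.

Ostell: 2.50×10^14 m³ × (918/1025) = 2.239×10^14 m³ of water.
Marund: 2.49×10^4 Gt = 2.490×10^16 kg; dividing by ρ_w = 1025 kg m⁻³ gives 2.429×10^13 m³ of water.
Total added water ≈ 2.482×10^14 m³ over 3.65×10^14 m² → Δh = 0.681 m = 68.1 cm.

≈ 68.1 cm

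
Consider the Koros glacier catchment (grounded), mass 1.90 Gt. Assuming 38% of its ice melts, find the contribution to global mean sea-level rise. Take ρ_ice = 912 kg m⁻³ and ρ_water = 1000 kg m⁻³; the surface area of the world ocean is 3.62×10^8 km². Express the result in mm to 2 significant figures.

≈ 2.0×10^-3 mm

Koros: 0.38 × 1.90 Gt = 7.220×10^11 kg; dividing by ρ_w = 1000 kg m⁻³ gives 7.220×10^8 m³ of water.
Spread over 3.62×10^14 m² of ocean, Δh = 7.220×10^8 / 3.62×10^14 = 1.99×10^-6 m = 2.0×10^-3 mm.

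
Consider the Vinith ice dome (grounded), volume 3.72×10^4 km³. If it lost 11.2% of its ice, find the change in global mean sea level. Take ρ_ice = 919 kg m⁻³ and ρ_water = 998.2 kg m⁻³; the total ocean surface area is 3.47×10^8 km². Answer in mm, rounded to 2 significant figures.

Vinith: 0.112 × 3.72×10^4 km³ × (919/998.2) = 3836 km³ of water.
Spread over 3.47×10^14 m² of ocean, Δh = 3.836×10^12 / 3.47×10^14 = 0.0111 m = 11 mm.

≈ 11 mm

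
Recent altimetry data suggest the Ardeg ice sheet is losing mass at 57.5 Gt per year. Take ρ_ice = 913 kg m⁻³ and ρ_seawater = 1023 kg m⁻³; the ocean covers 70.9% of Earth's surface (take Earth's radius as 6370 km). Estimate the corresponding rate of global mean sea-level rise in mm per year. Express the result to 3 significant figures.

ρ_w = 1023 kg m⁻³. Annual water volume added = 57.5 Gt / ρ_w = 5.750×10^13 kg / 1023 kg m⁻³ = 5.621×10^10 m³.
Δh per year = 5.621×10^10 / 3.62×10^14 = 1.55×10^-4 m = 0.155 mm.

≈ 0.155 mm/yr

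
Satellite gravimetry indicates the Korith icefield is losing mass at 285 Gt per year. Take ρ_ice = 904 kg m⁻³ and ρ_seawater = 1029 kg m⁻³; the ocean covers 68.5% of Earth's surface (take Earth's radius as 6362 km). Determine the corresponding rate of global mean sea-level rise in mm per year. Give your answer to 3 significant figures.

≈ 0.795 mm/yr

ρ_w = 1029 kg m⁻³. Annual water volume added = 285 Gt / ρ_w = 2.850×10^14 kg / 1029 kg m⁻³ = 2.770×10^11 m³.
Δh per year = 2.770×10^11 / 3.48×10^14 = 7.95×10^-4 m = 0.795 mm.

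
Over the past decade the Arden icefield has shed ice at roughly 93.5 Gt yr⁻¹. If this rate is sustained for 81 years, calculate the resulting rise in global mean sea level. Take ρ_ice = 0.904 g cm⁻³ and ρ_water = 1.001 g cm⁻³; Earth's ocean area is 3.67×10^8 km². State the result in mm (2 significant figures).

≈ 21 mm

Total mass lost = 93.5 Gt/yr × 81 yr = 7574 Gt = 7.574×10^15 kg.
ρ_w = 1.001 g cm⁻³ = 1001 kg m⁻³, so water volume = 7.574×10^15 / 1001 = 7.566×10^12 m³.
Δh = 7.566×10^12 / 3.67×10^14 = 0.0206 m = 21 mm.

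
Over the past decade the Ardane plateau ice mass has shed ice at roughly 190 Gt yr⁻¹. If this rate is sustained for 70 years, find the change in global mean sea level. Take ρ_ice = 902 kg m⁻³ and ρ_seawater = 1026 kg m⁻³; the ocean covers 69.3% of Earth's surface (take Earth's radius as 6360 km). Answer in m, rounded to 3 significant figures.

Total mass lost = 190 Gt/yr × 70 yr = 1.330×10^4 Gt = 1.330×10^16 kg.
ρ_w = 1026 kg m⁻³, so water volume = 1.330×10^16 / 1026 = 1.296×10^13 m³.
Δh = 1.296×10^13 / 3.52×10^14 = 0.0368 m.

≈ 0.0368 m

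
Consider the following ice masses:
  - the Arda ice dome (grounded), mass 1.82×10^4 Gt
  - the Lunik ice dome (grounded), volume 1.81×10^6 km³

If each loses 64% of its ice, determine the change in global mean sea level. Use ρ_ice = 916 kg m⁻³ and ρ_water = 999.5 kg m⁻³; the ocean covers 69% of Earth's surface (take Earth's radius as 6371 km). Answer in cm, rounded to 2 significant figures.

≈ 300 cm

Arda: 0.64 × 1.82×10^4 Gt = 1.165×10^16 kg; dividing by ρ_w = 999.5 kg m⁻³ gives 1.165×10^13 m³ of water.
Lunik: 0.64 × 1.81×10^6 km³ × (916/999.5) = 1.062×10^6 km³ of water.
Total added water ≈ 1.073×10^15 m³ over 3.52×10^14 m² → Δh = 3.05 m = 300 cm.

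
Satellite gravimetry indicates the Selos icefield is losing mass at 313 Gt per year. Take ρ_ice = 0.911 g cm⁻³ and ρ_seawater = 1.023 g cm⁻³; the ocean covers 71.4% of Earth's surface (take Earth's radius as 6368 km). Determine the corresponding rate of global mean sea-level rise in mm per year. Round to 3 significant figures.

ρ_w = 1.023 g cm⁻³ = 1023 kg m⁻³. Annual water volume added = 313 Gt / ρ_w = 3.130×10^14 kg / 1023 kg m⁻³ = 3.060×10^11 m³.
Δh per year = 3.060×10^11 / 3.64×10^14 = 8.41×10^-4 m = 0.841 mm.

≈ 0.841 mm/yr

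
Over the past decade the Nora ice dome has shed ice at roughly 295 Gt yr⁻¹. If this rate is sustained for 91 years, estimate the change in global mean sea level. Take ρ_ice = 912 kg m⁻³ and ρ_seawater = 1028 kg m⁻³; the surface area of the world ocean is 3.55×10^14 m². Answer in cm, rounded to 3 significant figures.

≈ 7.36 cm

Total mass lost = 295 Gt/yr × 91 yr = 2.684×10^4 Gt = 2.684×10^16 kg.
ρ_w = 1028 kg m⁻³, so water volume = 2.684×10^16 / 1028 = 2.611×10^13 m³.
Δh = 2.611×10^13 / 3.55×10^14 = 0.0736 m = 7.36 cm.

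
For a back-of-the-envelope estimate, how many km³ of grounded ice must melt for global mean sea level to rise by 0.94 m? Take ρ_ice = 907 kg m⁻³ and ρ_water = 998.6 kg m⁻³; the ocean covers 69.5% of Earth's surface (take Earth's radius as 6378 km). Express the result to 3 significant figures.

Required water volume = Δh × A = 0.94 m × 3.55×10^14 m² = 3.340×10^14 m³ = 3.340×10^5 km³.
Ice volume = water volume × ρ_w/ρ_ice = 3.340×10^5 × 998.6/907 = 3.68×10^5 km³.

≈ 3.68×10^5 km³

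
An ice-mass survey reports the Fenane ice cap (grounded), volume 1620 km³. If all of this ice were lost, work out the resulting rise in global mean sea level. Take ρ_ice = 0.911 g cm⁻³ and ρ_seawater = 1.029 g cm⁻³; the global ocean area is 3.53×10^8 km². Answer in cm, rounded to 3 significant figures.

≈ 0.406 cm

Fenane: 1620 km³ × (911/1029) = 1434 km³ of water.
Spread over 3.53×10^14 m² of ocean, Δh = 1.434×10^12 / 3.53×10^14 = 4.06×10^-3 m = 0.406 cm.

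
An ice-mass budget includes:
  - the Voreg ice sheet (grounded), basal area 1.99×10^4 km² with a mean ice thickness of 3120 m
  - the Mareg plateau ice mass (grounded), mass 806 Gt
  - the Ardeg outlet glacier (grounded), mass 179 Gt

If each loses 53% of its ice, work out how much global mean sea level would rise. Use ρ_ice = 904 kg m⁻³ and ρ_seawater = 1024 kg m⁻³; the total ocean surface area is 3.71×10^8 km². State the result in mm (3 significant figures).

Voreg: ice volume = 1.99×10^4 km² × 3120 m = 6.209×10^4 km³; 0.53 × 6.209×10^4 × (904/1024) = 2.905×10^4 km³ of water.
Mareg: 0.53 × 806 Gt = 4.272×10^14 kg; dividing by ρ_w = 1024 kg m⁻³ gives 4.172×10^11 m³ of water.
Ardeg: 0.53 × 179 Gt = 9.487×10^13 kg; dividing by ρ_w = 1024 kg m⁻³ gives 9.265×10^10 m³ of water.
Total added water ≈ 2.956×10^13 m³ over 3.71×10^14 m² → Δh = 0.0797 m = 79.7 mm.

≈ 79.7 mm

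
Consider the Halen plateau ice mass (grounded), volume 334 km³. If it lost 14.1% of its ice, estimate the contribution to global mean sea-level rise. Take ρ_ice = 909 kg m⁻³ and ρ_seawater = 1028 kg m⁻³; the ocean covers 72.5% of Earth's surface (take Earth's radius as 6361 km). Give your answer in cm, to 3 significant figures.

Halen: 0.141 × 334 km³ × (909/1028) = 41.64 km³ of water.
Spread over 3.69×10^14 m² of ocean, Δh = 4.164×10^10 / 3.69×10^14 = 1.13×10^-4 m = 0.0113 cm.

≈ 0.0113 cm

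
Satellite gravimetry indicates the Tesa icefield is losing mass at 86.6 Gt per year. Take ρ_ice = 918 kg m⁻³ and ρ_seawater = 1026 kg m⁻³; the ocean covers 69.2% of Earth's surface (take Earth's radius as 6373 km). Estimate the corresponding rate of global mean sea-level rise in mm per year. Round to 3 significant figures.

ρ_w = 1026 kg m⁻³. Annual water volume added = 86.6 Gt / ρ_w = 8.660×10^13 kg / 1026 kg m⁻³ = 8.441×10^10 m³.
Δh per year = 8.441×10^10 / 3.53×10^14 = 2.39×10^-4 m = 0.239 mm.

≈ 0.239 mm/yr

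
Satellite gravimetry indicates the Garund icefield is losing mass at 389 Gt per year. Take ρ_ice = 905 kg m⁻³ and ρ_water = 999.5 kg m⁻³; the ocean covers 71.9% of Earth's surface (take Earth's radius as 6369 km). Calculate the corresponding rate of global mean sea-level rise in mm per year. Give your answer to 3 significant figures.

≈ 1.06 mm/yr

ρ_w = 999.5 kg m⁻³. Annual water volume added = 389 Gt / ρ_w = 3.890×10^14 kg / 999.5 kg m⁻³ = 3.892×10^11 m³.
Δh per year = 3.892×10^11 / 3.67×10^14 = 1.06×10^-3 m = 1.06 mm.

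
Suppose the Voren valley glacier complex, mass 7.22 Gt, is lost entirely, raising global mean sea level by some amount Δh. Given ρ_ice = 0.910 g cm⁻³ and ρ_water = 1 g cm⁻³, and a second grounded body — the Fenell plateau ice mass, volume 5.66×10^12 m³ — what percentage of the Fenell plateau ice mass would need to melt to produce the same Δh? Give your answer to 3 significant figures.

≈ 0.140 %

Equal sea-level rise means equal mass of meltwater, i.e. equal mass of ice lost.
Ice mass of Voren: 7.220×10^12 kg; ice mass of Fenell: 5.151×10^15 kg.
Fraction required = 7.220×10^12 / 5.151×10^15 = 1.40×10^-3 → 0.140 %.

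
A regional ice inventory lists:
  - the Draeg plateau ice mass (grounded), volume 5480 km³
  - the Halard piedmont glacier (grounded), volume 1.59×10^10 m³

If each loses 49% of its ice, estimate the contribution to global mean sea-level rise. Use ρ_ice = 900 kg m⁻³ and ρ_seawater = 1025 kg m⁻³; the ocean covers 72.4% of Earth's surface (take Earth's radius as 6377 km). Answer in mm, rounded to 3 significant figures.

Draeg: 0.49 × 5480 km³ × (900/1025) = 2358 km³ of water.
Halard: 0.49 × 1.59×10^10 m³ × (900/1025) = 6.841×10^9 m³ of water.
Total added water ≈ 2.365×10^12 m³ over 3.70×10^14 m² → Δh = 6.39×10^-3 m = 6.39 mm.

≈ 6.39 mm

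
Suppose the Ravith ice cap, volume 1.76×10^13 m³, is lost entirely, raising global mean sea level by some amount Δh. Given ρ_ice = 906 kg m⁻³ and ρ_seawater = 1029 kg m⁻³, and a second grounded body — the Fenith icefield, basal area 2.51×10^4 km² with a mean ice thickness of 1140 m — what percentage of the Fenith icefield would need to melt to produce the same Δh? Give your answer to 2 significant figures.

Equal sea-level rise means equal mass of meltwater, i.e. equal mass of ice lost.
Ice mass of Ravith: 1.595×10^16 kg; ice mass of Fenith: 2.592×10^16 kg.
Fraction required = 1.595×10^16 / 2.592×10^16 = 0.615 → 62 %.

≈ 62 %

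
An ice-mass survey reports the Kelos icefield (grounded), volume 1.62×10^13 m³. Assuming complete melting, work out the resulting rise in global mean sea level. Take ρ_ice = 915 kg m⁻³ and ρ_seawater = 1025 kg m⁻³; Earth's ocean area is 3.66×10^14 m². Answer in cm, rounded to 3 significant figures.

≈ 3.95 cm

Kelos: 1.62×10^13 m³ × (915/1025) = 1.446×10^13 m³ of water.
Spread over 3.66×10^14 m² of ocean, Δh = 1.446×10^13 / 3.66×10^14 = 0.0395 m = 3.95 cm.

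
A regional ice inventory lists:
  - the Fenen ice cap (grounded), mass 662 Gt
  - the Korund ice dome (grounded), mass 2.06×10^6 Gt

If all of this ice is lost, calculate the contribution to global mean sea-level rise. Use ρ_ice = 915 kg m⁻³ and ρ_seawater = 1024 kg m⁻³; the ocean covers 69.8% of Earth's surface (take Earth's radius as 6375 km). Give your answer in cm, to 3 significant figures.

≈ 565 cm

Fenen: 662 Gt = 6.620×10^14 kg; dividing by ρ_w = 1024 kg m⁻³ gives 6.465×10^11 m³ of water.
Korund: 2.06×10^6 Gt = 2.060×10^18 kg; dividing by ρ_w = 1024 kg m⁻³ gives 2.012×10^15 m³ of water.
Total added water ≈ 2.012×10^15 m³ over 3.56×10^14 m² → Δh = 5.65 m = 565 cm.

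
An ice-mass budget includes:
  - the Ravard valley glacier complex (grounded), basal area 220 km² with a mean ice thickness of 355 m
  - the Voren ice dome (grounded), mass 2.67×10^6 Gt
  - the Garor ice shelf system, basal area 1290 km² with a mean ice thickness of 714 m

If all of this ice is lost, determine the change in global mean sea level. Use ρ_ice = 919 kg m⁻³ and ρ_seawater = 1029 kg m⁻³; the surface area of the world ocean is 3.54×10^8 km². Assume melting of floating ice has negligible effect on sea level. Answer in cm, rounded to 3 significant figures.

Ravard: ice volume = 220 km² × 355 m = 78.10 km³; 78.10 × (919/1029) = 69.75 km³ of water.
Voren: 2.67×10^6 Gt = 2.670×10^18 kg; dividing by ρ_w = 1029 kg m⁻³ gives 2.595×10^15 m³ of water.
The Garor ice shelf system is floating and already displaces its own weight of water, so its melt adds essentially nothing to sea level.
Total added water ≈ 2.595×10^15 m³ over 3.54×10^14 m² → Δh = 7.33 m = 733 cm.

≈ 733 cm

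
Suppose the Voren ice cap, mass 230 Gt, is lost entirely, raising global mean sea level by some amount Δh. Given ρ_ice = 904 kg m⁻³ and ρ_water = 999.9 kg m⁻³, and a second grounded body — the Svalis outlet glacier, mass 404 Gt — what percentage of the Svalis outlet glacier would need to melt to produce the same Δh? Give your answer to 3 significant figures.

Equal sea-level rise means equal mass of meltwater, i.e. equal mass of ice lost.
Ice mass of Voren: 2.300×10^14 kg; ice mass of Svalis: 4.040×10^14 kg.
Fraction required = 2.300×10^14 / 4.040×10^14 = 0.569 → 56.9 %.

≈ 56.9 %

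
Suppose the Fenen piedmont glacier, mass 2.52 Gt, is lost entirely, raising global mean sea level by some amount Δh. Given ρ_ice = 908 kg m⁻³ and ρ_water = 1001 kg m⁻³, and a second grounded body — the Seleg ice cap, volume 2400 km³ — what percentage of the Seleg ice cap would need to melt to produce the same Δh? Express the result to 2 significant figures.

Equal sea-level rise means equal mass of meltwater, i.e. equal mass of ice lost.
Ice mass of Fenen: 2.520×10^12 kg; ice mass of Seleg: 2.179×10^15 kg.
Fraction required = 2.520×10^12 / 2.179×10^15 = 1.16×10^-3 → 0.12 %.

≈ 0.12 %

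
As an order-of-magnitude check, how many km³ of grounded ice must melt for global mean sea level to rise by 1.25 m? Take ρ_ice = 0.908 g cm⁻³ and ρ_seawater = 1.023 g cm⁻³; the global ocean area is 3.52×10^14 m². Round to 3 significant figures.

≈ 4.96×10^5 km³

Required water volume = Δh × A = 1.25 m × 3.52×10^14 m² = 4.400×10^14 m³ = 4.400×10^5 km³.
Ice volume = water volume × ρ_w/ρ_ice = 4.400×10^5 × 1023/908 = 4.96×10^5 km³.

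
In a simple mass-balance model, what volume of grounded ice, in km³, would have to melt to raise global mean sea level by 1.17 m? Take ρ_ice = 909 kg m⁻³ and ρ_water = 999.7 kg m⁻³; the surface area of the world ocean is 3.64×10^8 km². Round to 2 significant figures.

Required water volume = Δh × A = 1.17 m × 3.64×10^14 m² = 4.259×10^14 m³ = 4.259×10^5 km³.
Ice volume = water volume × ρ_w/ρ_ice = 4.259×10^5 × 999.7/909 = 4.7×10^5 km³.

≈ 4.7×10^5 km³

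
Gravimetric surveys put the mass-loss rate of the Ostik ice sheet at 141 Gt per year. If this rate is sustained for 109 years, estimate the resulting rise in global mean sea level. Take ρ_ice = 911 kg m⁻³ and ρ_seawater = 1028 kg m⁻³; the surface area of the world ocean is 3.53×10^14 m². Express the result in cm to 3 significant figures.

Total mass lost = 141 Gt/yr × 109 yr = 1.537×10^4 Gt = 1.537×10^16 kg.
ρ_w = 1028 kg m⁻³, so water volume = 1.537×10^16 / 1028 = 1.495×10^13 m³.
Δh = 1.495×10^13 / 3.53×10^14 = 0.0424 m = 4.24 cm.

≈ 4.24 cm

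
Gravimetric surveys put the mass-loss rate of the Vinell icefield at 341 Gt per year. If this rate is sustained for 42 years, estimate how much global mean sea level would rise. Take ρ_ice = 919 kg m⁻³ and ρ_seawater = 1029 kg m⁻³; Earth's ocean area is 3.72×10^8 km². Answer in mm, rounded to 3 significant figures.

≈ 37.4 mm

Total mass lost = 341 Gt/yr × 42 yr = 1.432×10^4 Gt = 1.432×10^16 kg.
ρ_w = 1029 kg m⁻³, so water volume = 1.432×10^16 / 1029 = 1.392×10^13 m³.
Δh = 1.392×10^13 / 3.72×10^14 = 0.0374 m = 37.4 mm.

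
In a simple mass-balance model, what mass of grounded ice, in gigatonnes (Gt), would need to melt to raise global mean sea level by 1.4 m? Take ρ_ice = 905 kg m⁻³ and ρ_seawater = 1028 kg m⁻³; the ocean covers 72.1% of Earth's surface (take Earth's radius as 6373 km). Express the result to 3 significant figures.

≈ 5.30×10^5 Gt

Required water volume = Δh × A = 1.4 m × 3.68×10^14 m² = 5.152×10^14 m³.
ρ_w = 1028 kg m⁻³, so the mass of water = 5.152×10^14 m³ × 1028 kg m⁻³ = 5.296×10^17 kg = 5.30×10^5 Gt (and the same mass of ice, by conservation).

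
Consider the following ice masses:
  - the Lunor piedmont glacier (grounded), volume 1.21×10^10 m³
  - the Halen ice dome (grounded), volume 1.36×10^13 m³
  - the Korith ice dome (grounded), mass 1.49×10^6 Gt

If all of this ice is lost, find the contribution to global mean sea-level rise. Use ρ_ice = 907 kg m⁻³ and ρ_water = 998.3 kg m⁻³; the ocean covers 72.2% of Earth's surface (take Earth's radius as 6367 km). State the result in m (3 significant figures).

Lunor: 1.21×10^10 m³ × (907/998.3) = 1.099×10^10 m³ of water.
Halen: 1.36×10^13 m³ × (907/998.3) = 1.236×10^13 m³ of water.
Korith: 1.49×10^6 Gt = 1.490×10^18 kg; dividing by ρ_w = 998.3 kg m⁻³ gives 1.493×10^15 m³ of water.
Total added water ≈ 1.505×10^15 m³ over 3.68×10^14 m² → Δh = 4.09 m.

≈ 4.09 m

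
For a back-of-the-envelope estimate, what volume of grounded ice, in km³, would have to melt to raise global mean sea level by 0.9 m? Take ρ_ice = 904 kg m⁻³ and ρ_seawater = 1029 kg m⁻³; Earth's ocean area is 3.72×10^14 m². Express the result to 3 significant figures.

Required water volume = Δh × A = 0.9 m × 3.72×10^14 m² = 3.348×10^14 m³ = 3.348×10^5 km³.
Ice volume = water volume × ρ_w/ρ_ice = 3.348×10^5 × 1029/904 = 3.81×10^5 km³.

≈ 3.81×10^5 km³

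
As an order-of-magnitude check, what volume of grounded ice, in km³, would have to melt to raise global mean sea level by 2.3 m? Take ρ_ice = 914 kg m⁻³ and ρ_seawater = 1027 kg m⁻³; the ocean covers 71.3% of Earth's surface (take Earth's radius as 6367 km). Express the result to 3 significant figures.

Required water volume = Δh × A = 2.3 m × 3.63×10^14 m² = 8.354×10^14 m³ = 8.354×10^5 km³.
Ice volume = water volume × ρ_w/ρ_ice = 8.354×10^5 × 1027/914 = 9.39×10^5 km³.

≈ 9.39×10^5 km³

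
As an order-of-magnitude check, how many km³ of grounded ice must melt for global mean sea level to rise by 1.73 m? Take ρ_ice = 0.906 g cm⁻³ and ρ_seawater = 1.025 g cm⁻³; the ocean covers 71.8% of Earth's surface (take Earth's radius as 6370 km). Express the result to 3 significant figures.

≈ 7.17×10^5 km³

Required water volume = Δh × A = 1.73 m × 3.66×10^14 m² = 6.334×10^14 m³ = 6.334×10^5 km³.
Ice volume = water volume × ρ_w/ρ_ice = 6.334×10^5 × 1025/906 = 7.17×10^5 km³.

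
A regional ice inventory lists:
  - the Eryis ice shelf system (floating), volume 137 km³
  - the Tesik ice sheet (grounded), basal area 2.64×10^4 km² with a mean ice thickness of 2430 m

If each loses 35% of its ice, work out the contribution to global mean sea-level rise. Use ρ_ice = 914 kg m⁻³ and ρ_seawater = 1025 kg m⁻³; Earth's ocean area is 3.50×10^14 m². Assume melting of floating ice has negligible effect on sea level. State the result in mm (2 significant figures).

≈ 57 mm

The Eryis ice shelf system is floating and already displaces its own weight of water, so its melt adds essentially nothing to sea level.
Tesik: ice volume = 2.64×10^4 km² × 2430 m = 6.415×10^4 km³; 0.35 × 6.415×10^4 × (914/1025) = 2.002×10^4 km³ of water.
Total added water ≈ 2.002×10^13 m³ over 3.50×10^14 m² → Δh = 0.0572 m = 57 mm.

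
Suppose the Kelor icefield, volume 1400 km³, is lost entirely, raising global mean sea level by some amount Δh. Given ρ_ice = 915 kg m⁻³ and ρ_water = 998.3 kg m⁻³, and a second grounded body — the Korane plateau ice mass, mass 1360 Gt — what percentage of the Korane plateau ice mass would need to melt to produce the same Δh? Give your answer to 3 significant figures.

Equal sea-level rise means equal mass of meltwater, i.e. equal mass of ice lost.
Ice mass of Kelor: 1.281×10^15 kg; ice mass of Korane: 1.360×10^15 kg.
Fraction required = 1.281×10^15 / 1.360×10^15 = 0.942 → 94.2 %.

≈ 94.2 %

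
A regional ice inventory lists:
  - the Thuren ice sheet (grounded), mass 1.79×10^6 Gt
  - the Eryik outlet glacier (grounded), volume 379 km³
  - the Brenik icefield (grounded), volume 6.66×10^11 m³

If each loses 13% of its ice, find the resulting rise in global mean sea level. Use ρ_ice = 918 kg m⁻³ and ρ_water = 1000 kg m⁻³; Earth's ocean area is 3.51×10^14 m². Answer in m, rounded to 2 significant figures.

Thuren: 0.13 × 1.79×10^6 Gt = 2.327×10^17 kg; dividing by ρ_w = 1000 kg m⁻³ gives 2.327×10^14 m³ of water.
Eryik: 0.13 × 379 km³ × (918/1000) = 45.23 km³ of water.
Brenik: 0.13 × 6.66×10^11 m³ × (918/1000) = 7.948×10^10 m³ of water.
Total added water ≈ 2.328×10^14 m³ over 3.51×10^14 m² → Δh = 0.663 m.

≈ 0.66 m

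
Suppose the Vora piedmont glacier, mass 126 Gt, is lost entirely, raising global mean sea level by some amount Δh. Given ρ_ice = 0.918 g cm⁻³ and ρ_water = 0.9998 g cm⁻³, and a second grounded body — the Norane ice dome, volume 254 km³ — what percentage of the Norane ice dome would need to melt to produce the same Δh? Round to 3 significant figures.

Equal sea-level rise means equal mass of meltwater, i.e. equal mass of ice lost.
Ice mass of Vora: 1.260×10^14 kg; ice mass of Norane: 2.332×10^14 kg.
Fraction required = 1.260×10^14 / 2.332×10^14 = 0.540 → 54.0 %.

≈ 54.0 %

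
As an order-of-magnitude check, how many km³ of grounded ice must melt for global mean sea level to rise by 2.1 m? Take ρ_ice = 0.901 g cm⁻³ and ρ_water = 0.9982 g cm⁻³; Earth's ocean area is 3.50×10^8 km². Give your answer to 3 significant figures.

≈ 8.14×10^5 km³

Required water volume = Δh × A = 2.1 m × 3.50×10^14 m² = 7.350×10^14 m³ = 7.350×10^5 km³.
Ice volume = water volume × ρ_w/ρ_ice = 7.350×10^5 × 998.2/901 = 8.14×10^5 km³.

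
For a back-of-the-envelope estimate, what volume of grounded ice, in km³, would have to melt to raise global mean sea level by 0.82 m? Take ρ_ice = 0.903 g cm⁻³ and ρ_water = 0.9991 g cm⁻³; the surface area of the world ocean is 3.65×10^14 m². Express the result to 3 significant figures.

Required water volume = Δh × A = 0.82 m × 3.65×10^14 m² = 2.993×10^14 m³ = 2.993×10^5 km³.
Ice volume = water volume × ρ_w/ρ_ice = 2.993×10^5 × 999.1/903 = 3.31×10^5 km³.

≈ 3.31×10^5 km³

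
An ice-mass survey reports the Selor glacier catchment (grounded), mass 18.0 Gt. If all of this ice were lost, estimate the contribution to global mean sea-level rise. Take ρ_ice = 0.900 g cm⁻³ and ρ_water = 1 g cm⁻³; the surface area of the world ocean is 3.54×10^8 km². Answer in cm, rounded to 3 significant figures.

Selor: 18.0 Gt = 1.800×10^13 kg; dividing by ρ_w = 1 g cm⁻³ = 1000 kg m⁻³ gives 1.800×10^10 m³ of water.
Spread over 3.54×10^14 m² of ocean, Δh = 1.800×10^10 / 3.54×10^14 = 5.08×10^-5 m = 5.08×10^-3 cm.

≈ 5.08×10^-3 cm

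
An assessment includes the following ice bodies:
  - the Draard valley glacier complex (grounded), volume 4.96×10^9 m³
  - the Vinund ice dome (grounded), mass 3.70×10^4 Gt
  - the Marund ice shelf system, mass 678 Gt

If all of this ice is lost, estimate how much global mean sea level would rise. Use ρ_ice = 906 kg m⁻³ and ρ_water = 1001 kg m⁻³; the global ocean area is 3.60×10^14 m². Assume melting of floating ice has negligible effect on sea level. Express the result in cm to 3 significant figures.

≈ 10.3 cm

Draard: 4.96×10^9 m³ × (906/1001) = 4.489×10^9 m³ of water.
Vinund: 3.70×10^4 Gt = 3.700×10^16 kg; dividing by ρ_w = 1001 kg m⁻³ gives 3.696×10^13 m³ of water.
The Marund ice shelf system is floating and already displaces its own weight of water, so its melt adds essentially nothing to sea level.
Total added water ≈ 3.697×10^13 m³ over 3.60×10^14 m² → Δh = 0.103 m = 10.3 cm.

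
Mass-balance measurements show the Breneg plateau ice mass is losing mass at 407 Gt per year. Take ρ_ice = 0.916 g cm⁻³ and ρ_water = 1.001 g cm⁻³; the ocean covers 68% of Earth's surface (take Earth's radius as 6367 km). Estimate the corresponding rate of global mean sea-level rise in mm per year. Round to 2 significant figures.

ρ_w = 1.001 g cm⁻³ = 1001 kg m⁻³. Annual water volume added = 407 Gt / ρ_w = 4.070×10^14 kg / 1001 kg m⁻³ = 4.066×10^11 m³.
Δh per year = 4.066×10^11 / 3.46×10^14 = 1.17×10^-3 m = 1.2 mm.

≈ 1.2 mm/yr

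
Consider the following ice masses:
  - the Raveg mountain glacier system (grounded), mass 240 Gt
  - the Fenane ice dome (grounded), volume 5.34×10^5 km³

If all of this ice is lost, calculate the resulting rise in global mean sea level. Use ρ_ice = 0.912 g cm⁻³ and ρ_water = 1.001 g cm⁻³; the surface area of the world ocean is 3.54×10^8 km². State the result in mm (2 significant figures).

Raveg: 240 Gt = 2.400×10^14 kg; dividing by ρ_w = 1.001 g cm⁻³ = 1001 kg m⁻³ gives 2.398×10^11 m³ of water.
Fenane: 5.34×10^5 km³ × (912/1001) = 4.865×10^5 km³ of water.
Total added water ≈ 4.868×10^14 m³ over 3.54×10^14 m² → Δh = 1.38 m = 1400 mm.

≈ 1400 mm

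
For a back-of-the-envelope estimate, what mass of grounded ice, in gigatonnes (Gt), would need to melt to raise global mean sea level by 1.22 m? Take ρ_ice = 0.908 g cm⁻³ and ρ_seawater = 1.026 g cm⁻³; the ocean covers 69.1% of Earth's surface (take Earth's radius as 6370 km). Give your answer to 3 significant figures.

≈ 4.41×10^5 Gt

Required water volume = Δh × A = 1.22 m × 3.52×10^14 m² = 4.299×10^14 m³.
ρ_w = 1.026 g cm⁻³ = 1026 kg m⁻³, so the mass of water = 4.299×10^14 m³ × 1026 kg m⁻³ = 4.410×10^17 kg = 4.41×10^5 Gt (and the same mass of ice, by conservation).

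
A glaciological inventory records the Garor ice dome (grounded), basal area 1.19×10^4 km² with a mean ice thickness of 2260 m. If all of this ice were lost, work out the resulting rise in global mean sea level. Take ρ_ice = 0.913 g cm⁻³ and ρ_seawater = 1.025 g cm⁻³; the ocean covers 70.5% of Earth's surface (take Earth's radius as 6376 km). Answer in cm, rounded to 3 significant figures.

Garor: ice volume = 1.19×10^4 km² × 2260 m = 2.689×10^4 km³; 2.689×10^4 × (913/1025) = 2.396×10^4 km³ of water.
Spread over 3.60×10^14 m² of ocean, Δh = 2.396×10^13 / 3.60×10^14 = 0.0665 m = 6.65 cm.

≈ 6.65 cm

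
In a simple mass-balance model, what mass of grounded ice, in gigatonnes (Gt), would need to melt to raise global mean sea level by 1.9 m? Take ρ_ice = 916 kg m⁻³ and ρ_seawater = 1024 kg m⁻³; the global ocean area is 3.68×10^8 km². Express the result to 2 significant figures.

Required water volume = Δh × A = 1.9 m × 3.68×10^14 m² = 6.992×10^14 m³.
ρ_w = 1024 kg m⁻³, so the mass of water = 6.992×10^14 m³ × 1024 kg m⁻³ = 7.160×10^17 kg = 7.2×10^5 Gt (and the same mass of ice, by conservation).

≈ 7.2×10^5 Gt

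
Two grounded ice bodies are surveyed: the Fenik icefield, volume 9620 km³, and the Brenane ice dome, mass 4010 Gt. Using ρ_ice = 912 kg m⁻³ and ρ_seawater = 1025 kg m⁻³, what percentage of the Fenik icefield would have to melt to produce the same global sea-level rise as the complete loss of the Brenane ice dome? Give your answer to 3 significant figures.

Equal sea-level rise means equal mass of meltwater, i.e. equal mass of ice lost.
Ice mass of Brenane: 4.010×10^15 kg; ice mass of Fenik: 8.773×10^15 kg.
Fraction required = 4.010×10^15 / 8.773×10^15 = 0.457 → 45.7 %.

≈ 45.7 %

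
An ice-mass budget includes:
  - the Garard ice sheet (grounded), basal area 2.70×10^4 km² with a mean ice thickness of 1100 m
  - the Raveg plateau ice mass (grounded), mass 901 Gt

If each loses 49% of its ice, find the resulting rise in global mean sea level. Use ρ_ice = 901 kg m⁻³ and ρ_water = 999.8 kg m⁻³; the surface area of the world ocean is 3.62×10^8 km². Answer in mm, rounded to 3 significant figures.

Garard: ice volume = 2.70×10^4 km² × 1100 m = 2.970×10^4 km³; 0.49 × 2.970×10^4 × (901/999.8) = 1.311×10^4 km³ of water.
Raveg: 0.49 × 901 Gt = 4.415×10^14 kg; dividing by ρ_w = 999.8 kg m⁻³ gives 4.416×10^11 m³ of water.
Total added water ≈ 1.356×10^13 m³ over 3.62×10^14 m² → Δh = 0.0374 m = 37.4 mm.

≈ 37.4 mm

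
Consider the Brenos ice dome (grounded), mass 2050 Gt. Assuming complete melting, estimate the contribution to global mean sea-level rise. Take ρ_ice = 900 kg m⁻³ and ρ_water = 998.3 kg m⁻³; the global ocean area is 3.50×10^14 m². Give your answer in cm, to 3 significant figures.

≈ 0.587 cm

Brenos: 2050 Gt = 2.050×10^15 kg; dividing by ρ_w = 998.3 kg m⁻³ gives 2.053×10^12 m³ of water.
Spread over 3.50×10^14 m² of ocean, Δh = 2.053×10^12 / 3.50×10^14 = 5.87×10^-3 m = 0.587 cm.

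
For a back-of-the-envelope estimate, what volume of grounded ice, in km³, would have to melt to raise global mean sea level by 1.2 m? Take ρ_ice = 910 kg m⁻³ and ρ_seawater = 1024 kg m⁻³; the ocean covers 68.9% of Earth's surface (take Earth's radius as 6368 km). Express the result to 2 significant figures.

≈ 4.7×10^5 km³

Required water volume = Δh × A = 1.2 m × 3.51×10^14 m² = 4.213×10^14 m³ = 4.213×10^5 km³.
Ice volume = water volume × ρ_w/ρ_ice = 4.213×10^5 × 1024/910 = 4.7×10^5 km³.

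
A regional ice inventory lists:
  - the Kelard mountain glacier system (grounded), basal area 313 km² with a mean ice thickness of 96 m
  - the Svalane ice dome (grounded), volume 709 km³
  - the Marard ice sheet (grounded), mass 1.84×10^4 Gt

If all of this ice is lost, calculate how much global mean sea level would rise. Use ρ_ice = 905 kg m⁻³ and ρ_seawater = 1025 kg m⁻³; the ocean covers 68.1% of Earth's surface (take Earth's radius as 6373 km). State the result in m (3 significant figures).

≈ 0.0535 m

Kelard: ice volume = 313 km² × 96 m = 30.05 km³; 30.05 × (905/1025) = 26.53 km³ of water.
Svalane: 709 km³ × (905/1025) = 626.0 km³ of water.
Marard: 1.84×10^4 Gt = 1.840×10^16 kg; dividing by ρ_w = 1025 kg m⁻³ gives 1.795×10^13 m³ of water.
Total added water ≈ 1.860×10^13 m³ over 3.48×10^14 m² → Δh = 0.0535 m.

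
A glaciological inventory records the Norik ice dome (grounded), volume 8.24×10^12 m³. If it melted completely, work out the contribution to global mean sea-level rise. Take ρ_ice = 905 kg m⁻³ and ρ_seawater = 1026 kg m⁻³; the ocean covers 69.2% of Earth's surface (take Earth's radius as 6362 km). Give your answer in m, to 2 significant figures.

≈ 0.021 m

Norik: 8.24×10^12 m³ × (905/1026) = 7.268×10^12 m³ of water.
Spread over 3.52×10^14 m² of ocean, Δh = 7.268×10^12 / 3.52×10^14 = 0.0207 m.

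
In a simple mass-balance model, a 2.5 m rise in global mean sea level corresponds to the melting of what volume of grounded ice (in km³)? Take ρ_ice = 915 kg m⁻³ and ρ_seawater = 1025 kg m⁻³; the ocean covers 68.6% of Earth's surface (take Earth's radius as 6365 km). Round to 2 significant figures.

Required water volume = Δh × A = 2.5 m × 3.49×10^14 m² = 8.731×10^14 m³ = 8.731×10^5 km³.
Ice volume = water volume × ρ_w/ρ_ice = 8.731×10^5 × 1025/915 = 9.8×10^5 km³.

≈ 9.8×10^5 km³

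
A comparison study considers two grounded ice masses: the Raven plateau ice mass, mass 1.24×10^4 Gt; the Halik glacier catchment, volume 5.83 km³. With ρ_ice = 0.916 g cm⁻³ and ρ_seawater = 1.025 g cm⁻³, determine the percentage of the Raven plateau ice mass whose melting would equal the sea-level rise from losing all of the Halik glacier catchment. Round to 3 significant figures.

Equal sea-level rise means equal mass of meltwater, i.e. equal mass of ice lost.
Ice mass of Halik: 5.340×10^12 kg; ice mass of Raven: 1.240×10^16 kg.
Fraction required = 5.340×10^12 / 1.240×10^16 = 4.31×10^-4 → 0.0431 %.

≈ 0.0431 %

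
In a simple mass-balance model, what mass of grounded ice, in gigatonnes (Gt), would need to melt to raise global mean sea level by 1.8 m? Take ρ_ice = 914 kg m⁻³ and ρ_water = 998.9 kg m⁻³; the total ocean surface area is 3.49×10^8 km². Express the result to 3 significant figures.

≈ 6.28×10^5 Gt

Required water volume = Δh × A = 1.8 m × 3.49×10^14 m² = 6.282×10^14 m³.
ρ_w = 998.9 kg m⁻³, so the mass of water = 6.282×10^14 m³ × 998.9 kg m⁻³ = 6.275×10^17 kg = 6.28×10^5 Gt (and the same mass of ice, by conservation).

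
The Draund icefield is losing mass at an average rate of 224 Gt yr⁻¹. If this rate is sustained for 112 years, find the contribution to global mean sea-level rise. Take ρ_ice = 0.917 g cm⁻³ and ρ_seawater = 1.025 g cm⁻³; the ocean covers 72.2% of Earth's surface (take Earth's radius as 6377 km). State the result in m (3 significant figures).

≈ 0.0663 m

Total mass lost = 224 Gt/yr × 112 yr = 2.509×10^4 Gt = 2.509×10^16 kg.
ρ_w = 1.025 g cm⁻³ = 1025 kg m⁻³, so water volume = 2.509×10^16 / 1025 = 2.448×10^13 m³.
Δh = 2.448×10^13 / 3.69×10^14 = 0.0663 m.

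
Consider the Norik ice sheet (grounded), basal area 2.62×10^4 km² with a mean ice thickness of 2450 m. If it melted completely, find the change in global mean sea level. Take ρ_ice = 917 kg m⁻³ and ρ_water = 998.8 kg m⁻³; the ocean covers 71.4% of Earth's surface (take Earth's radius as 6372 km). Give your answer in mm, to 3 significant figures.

Norik: ice volume = 2.62×10^4 km² × 2450 m = 6.419×10^4 km³; 6.419×10^4 × (917/998.8) = 5.893×10^4 km³ of water.
Spread over 3.64×10^14 m² of ocean, Δh = 5.893×10^13 / 3.64×10^14 = 0.162 m = 162 mm.

≈ 162 mm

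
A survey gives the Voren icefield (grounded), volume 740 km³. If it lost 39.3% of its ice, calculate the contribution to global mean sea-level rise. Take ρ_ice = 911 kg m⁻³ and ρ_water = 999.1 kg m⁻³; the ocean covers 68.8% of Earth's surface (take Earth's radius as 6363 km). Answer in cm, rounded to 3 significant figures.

≈ 0.0758 cm

Voren: 0.393 × 740 km³ × (911/999.1) = 265.2 km³ of water.
Spread over 3.50×10^14 m² of ocean, Δh = 2.652×10^11 / 3.50×10^14 = 7.58×10^-4 m = 0.0758 cm.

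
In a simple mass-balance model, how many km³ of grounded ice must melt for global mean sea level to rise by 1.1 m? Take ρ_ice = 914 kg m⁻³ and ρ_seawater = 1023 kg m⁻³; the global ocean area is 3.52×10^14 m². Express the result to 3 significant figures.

≈ 4.33×10^5 km³

Required water volume = Δh × A = 1.1 m × 3.52×10^14 m² = 3.872×10^14 m³ = 3.872×10^5 km³.
Ice volume = water volume × ρ_w/ρ_ice = 3.872×10^5 × 1023/914 = 4.33×10^5 km³.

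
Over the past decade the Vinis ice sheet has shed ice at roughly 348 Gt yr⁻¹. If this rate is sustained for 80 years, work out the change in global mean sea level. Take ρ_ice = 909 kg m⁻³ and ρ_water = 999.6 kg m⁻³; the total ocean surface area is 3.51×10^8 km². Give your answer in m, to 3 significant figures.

≈ 0.0793 m

Total mass lost = 348 Gt/yr × 80 yr = 2.784×10^4 Gt = 2.784×10^16 kg.
ρ_w = 999.6 kg m⁻³, so water volume = 2.784×10^16 / 999.6 = 2.785×10^13 m³.
Δh = 2.785×10^13 / 3.51×10^14 = 0.0793 m.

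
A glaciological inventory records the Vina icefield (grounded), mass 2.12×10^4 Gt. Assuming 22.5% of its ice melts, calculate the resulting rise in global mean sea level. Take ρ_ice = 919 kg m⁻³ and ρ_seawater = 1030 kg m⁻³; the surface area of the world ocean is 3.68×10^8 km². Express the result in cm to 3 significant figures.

Vina: 0.225 × 2.12×10^4 Gt = 4.770×10^15 kg; dividing by ρ_w = 1030 kg m⁻³ gives 4.631×10^12 m³ of water.
Spread over 3.68×10^14 m² of ocean, Δh = 4.631×10^12 / 3.68×10^14 = 0.0126 m = 1.26 cm.

≈ 1.26 cm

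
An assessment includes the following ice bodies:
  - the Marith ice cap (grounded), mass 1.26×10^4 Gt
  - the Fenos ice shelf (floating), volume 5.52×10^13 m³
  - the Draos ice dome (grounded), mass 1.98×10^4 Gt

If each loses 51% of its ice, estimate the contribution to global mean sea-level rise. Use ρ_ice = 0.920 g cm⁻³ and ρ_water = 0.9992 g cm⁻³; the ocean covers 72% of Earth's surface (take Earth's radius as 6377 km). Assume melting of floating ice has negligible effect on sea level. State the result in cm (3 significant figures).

≈ 4.49 cm

Marith: 0.51 × 1.26×10^4 Gt = 6.426×10^15 kg; dividing by ρ_w = 0.9992 g cm⁻³ = 999.2 kg m⁻³ gives 6.431×10^12 m³ of water.
The Fenos ice shelf is floating and already displaces its own weight of water, so its melt adds essentially nothing to sea level.
Draos: 0.51 × 1.98×10^4 Gt = 1.010×10^16 kg; dividing by ρ_w = 999.2 kg m⁻³ gives 1.011×10^13 m³ of water.
Total added water ≈ 1.654×10^13 m³ over 3.68×10^14 m² → Δh = 0.0449 m = 4.49 cm.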